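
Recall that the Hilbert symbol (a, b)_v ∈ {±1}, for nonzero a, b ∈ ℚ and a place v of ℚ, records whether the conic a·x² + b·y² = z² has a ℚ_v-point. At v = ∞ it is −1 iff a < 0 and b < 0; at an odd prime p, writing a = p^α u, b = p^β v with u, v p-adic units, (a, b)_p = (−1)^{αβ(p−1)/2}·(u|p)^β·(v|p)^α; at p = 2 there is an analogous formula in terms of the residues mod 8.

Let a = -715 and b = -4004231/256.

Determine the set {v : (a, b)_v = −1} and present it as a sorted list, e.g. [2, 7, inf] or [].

Mod squares: a ≡ -715, b ≡ -81719. Check v ∈ {∞, 2, 5, 7, 11, 13, 17, 19, 23}.
v=19: a=19^0·(≡7), b=19^1·(≡2) mod 19; (7|19)=+1, (2|19)=-1; (−1)^{0·1·9}·(+1)^1·(-1)^0 = +1.
v=7: a=7^0·(≡6), b=7^2·(≡5) mod 7; (6|7)=-1, (5|7)=-1; (−1)^{0·2·3}·(-1)^2·(-1)^0 = +1.
v=11: a=11^1·(≡1), b=11^1·(≡8) mod 11; (1|11)=+1, (8|11)=-1; (−1)^{1·1·5}·(+1)^1·(-1)^1 = +1.
v=13: a=13^1·(≡10), b=13^0·(≡9) mod 13; (10|13)=+1, (9|13)=+1; (−1)^{1·0·6}·(+1)^0·(+1)^1 = +1.
v=23: a=23^0·(≡21), b=23^1·(≡12) mod 23; (21|23)=-1, (12|23)=+1; (−1)^{0·1·11}·(-1)^1·(+1)^0 = -1.
v=∞: -715 < 0 and -81719 < 0  ⇒  (a,b)_∞ = -1.
v=2: v_2(a)=0, v_2(b)=-8; units ≡ 5, 1 (mod 8); ε·ε+αω+βω = 0·0+0·0+-8·1 ≡ 0  ⇒  (a,b)_2 = +1.
v=5: a=5^1·(≡2), b=5^0·(≡4) mod 5; (2|5)=-1, (4|5)=+1; (−1)^{1·0·2}·(-1)^0·(+1)^1 = +1.
v=17: a=17^0·(≡16), b=17^1·(≡9) mod 17; (16|17)=+1, (9|17)=+1; (−1)^{0·1·8}·(+1)^1·(+1)^0 = +1.
Ram(-715, -81719) = {23, ∞}; no ℚ_23-point on the conic.

[23, inf]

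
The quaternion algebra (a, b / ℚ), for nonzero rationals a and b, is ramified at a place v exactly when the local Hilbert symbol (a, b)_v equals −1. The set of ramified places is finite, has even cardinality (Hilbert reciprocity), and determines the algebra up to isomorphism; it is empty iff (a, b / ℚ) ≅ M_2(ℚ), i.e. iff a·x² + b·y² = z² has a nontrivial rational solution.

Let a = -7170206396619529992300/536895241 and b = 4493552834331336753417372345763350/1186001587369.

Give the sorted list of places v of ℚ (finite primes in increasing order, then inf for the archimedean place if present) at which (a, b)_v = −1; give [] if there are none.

[2, 11, 13, 19]

(a, b) ≡ (-17043, 19734) mod (ℚ^×)²; places V = {2, 3, 5, 7, 11, 13, 17, 19, 23, 29, 37, 41, 47, ∞}.
(a,b)_∞: sgn(-17043)=−, sgn(19734)=+, so +1.
(a,b)_37: α=2, u≡17; β=4, v≡15 (mod 37); (17|37)=-1, (15|37)=-1; sign (−1)^0·-1^4·-1^2 = +1.
(a,b)_41: α=2, u≡13; β=2, v≡13 (mod 41); (13|41)=-1, (13|41)=-1; sign (−1)^0·-1^2·-1^2 = +1.
(a,b)_17: α=-2, u≡9; β=-2, v≡11 (mod 17); (9|17)=+1, (11|17)=-1; sign (−1)^0·+1^-2·-1^-2 = +1.
(a,b)_29: α=-2, u≡6; β=-2, v≡11 (mod 29); (6|29)=+1, (11|29)=-1; sign (−1)^0·+1^-2·-1^-2 = +1.
(a,b)_3: α=1, u≡1; β=1, v≡2 (mod 3); (1|3)=+1, (2|3)=-1; sign (−1)^1·+1^1·-1^1 = +1.
(a,b)_2: α=2, β=1; u≡5, v≡3 (mod 8); ε(u)ε(v)=0·1, αω(v)=2·1, βω(u)=1·1; sum ≡ 1  ⇒  -1.
(a,b)_47: α=-2, u≡6; β=-4, v≡19 (mod 47); (6|47)=+1, (19|47)=-1; sign (−1)^0·+1^-4·-1^-2 = +1.
(a,b)_13: α=5, u≡6; β=7, v≡1 (mod 13); (6|13)=-1, (1|13)=+1; sign (−1)^0·-1^7·+1^5 = -1.
(a,b)_11: α=2, u≡8; β=3, v≡5 (mod 11); (8|11)=-1, (5|11)=+1; sign (−1)^0·-1^3·+1^2 = -1.
(a,b)_7: α=0, u≡2; β=2, v≡4 (mod 7); (2|7)=+1, (4|7)=+1; sign (−1)^0·+1^2·+1^0 = +1.
(a,b)_19: α=1, u≡3; β=2, v≡14 (mod 19); (3|19)=-1, (14|19)=-1; sign (−1)^0·-1^2·-1^1 = -1.
(a,b)_5: α=2, u≡3; β=2, v≡1 (mod 5); (3|5)=-1, (1|5)=+1; sign (−1)^0·-1^2·+1^2 = +1.
(a,b)_23: α=3, u≡12; β=5, v≡17 (mod 23); (12|23)=+1, (17|23)=-1; sign (−1)^1·+1^5·-1^3 = +1.
Ram(-17043, 19734) = {2, 11, 13, 19}; no ℚ_2-point on the conic.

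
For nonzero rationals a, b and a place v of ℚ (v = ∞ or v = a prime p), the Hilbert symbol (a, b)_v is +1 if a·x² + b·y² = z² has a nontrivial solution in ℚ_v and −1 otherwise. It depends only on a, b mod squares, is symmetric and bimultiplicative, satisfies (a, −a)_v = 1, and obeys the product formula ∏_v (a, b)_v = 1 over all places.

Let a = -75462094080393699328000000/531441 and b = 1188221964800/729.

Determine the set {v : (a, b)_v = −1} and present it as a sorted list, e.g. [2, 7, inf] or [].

Mod squares: a ≡ -1798, b ≡ 1098578. Check v ∈ {∞, 2, 3, 5, 13, 29, 31, 47}.
v=5: a=5^6·(≡3), b=5^2·(≡3) mod 5; (3|5)=-1, (3|5)=-1; (−1)^{6·2·2}·(-1)^2·(-1)^6 = +1.
v=3: a=3^-12·(≡2), b=3^-6·(≡2) mod 3; (2|3)=-1, (2|3)=-1; (−1)^{-12·-6·1}·(-1)^-6·(-1)^-12 = +1.
v=29: a=29^1·(≡28), b=29^1·(≡3) mod 29; (28|29)=+1, (3|29)=-1; (−1)^{1·1·14}·(+1)^1·(-1)^1 = -1.
v=2: v_2(a)=19, v_2(b)=9; units ≡ 5, 1 (mod 8); ε·ε+αω+βω = 0·0+19·0+9·1 ≡ 1  ⇒  (a,b)_2 = -1.
v=13: a=13^6·(≡9), b=13^3·(≡11) mod 13; (9|13)=+1, (11|13)=-1; (−1)^{6·3·6}·(+1)^3·(-1)^6 = +1.
v=31: a=31^3·(≡16), b=31^1·(≡7) mod 31; (16|31)=+1, (7|31)=+1; (−1)^{3·1·15}·(+1)^1·(+1)^3 = -1.
v=47: a=47^2·(≡13), b=47^1·(≡46) mod 47; (13|47)=-1, (46|47)=-1; (−1)^{2·1·23}·(-1)^1·(-1)^2 = -1.
v=∞: -1798 < 0 and 1098578 > 0  ⇒  (a,b)_∞ = +1.
|Ram(-1798, 1098578)| = 4, even; anisotropic at {2, 29, 31, 47}.

[2, 29, 31, 47]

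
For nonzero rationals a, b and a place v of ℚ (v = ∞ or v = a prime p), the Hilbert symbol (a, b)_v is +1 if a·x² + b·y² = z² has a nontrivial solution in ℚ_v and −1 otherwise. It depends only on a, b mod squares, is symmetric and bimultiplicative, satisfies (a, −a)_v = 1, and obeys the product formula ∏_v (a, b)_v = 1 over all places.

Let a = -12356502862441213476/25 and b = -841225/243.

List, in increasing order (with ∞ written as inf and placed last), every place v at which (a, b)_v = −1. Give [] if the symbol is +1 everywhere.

[7, 11, 13, 19, 23, inf]

Mod squares: a ≡ -5681, b ≡ -100947. Check v ∈ {∞, 2, 3, 5, 7, 11, 13, 19, 23}.
v=13: a=13^1·(≡8), b=13^0·(≡2) mod 13; (8|13)=-1, (2|13)=-1; (−1)^{1·0·6}·(-1)^0·(-1)^1 = -1.
v=2: v_2(a)=2, v_2(b)=0; units ≡ 7, 5 (mod 8); ε·ε+αω+βω = 1·0+2·1+0·0 ≡ 0  ⇒  (a,b)_2 = +1.
v=11: a=11^4·(≡6), b=11^1·(≡8) mod 11; (6|11)=-1, (8|11)=-1; (−1)^{4·1·5}·(-1)^1·(-1)^4 = -1.
v=19: a=19^3·(≡7), b=19^1·(≡6) mod 19; (7|19)=+1, (6|19)=+1; (−1)^{3·1·9}·(+1)^1·(+1)^3 = -1.
v=7: a=7^4·(≡5), b=7^1·(≡3) mod 7; (5|7)=-1, (3|7)=-1; (−1)^{4·1·3}·(-1)^1·(-1)^4 = -1.
v=5: a=5^-2·(≡4), b=5^2·(≡2) mod 5; (4|5)=+1, (2|5)=-1; (−1)^{-2·2·2}·(+1)^2·(-1)^-2 = +1.
v=∞: -5681 < 0 and -100947 < 0  ⇒  (a,b)_∞ = -1.
v=3: a=3^4·(≡1), b=3^-5·(≡2) mod 3; (1|3)=+1, (2|3)=-1; (−1)^{4·-5·1}·(+1)^-5·(-1)^4 = +1.
v=23: a=23^3·(≡8), b=23^1·(≡12) mod 23; (8|23)=+1, (12|23)=+1; (−1)^{3·1·11}·(+1)^1·(+1)^3 = -1.
|Ram(-5681, -100947)| = 6, even; anisotropic at {7, 11, 13, 19, 23, ∞}.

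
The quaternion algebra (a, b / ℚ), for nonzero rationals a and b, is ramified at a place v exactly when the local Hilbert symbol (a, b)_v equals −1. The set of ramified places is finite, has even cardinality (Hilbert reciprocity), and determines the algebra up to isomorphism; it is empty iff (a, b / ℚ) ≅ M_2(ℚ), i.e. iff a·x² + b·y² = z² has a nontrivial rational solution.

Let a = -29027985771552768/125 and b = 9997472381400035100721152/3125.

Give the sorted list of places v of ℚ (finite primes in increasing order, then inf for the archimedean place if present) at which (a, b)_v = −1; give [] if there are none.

[2, 13]

Mod squares: a ≡ -110, b ≡ 390. Check v ∈ {∞, 2, 3, 5, 7, 11, 13}.
v=∞: -110 < 0 and 390 > 0  ⇒  (a,b)_∞ = +1.
v=11: a=11^3·(≡1), b=11^4·(≡5) mod 11; (1|11)=+1, (5|11)=+1; (−1)^{3·4·5}·(+1)^4·(+1)^3 = +1.
v=7: a=7^4·(≡4), b=7^6·(≡6) mod 7; (4|7)=+1, (6|7)=-1; (−1)^{4·6·3}·(+1)^6·(-1)^4 = +1.
v=3: a=3^8·(≡1), b=3^9·(≡1) mod 3; (1|3)=+1, (1|3)=+1; (−1)^{8·9·1}·(+1)^9·(+1)^8 = +1.
v=13: a=13^2·(≡6), b=13^3·(≡3) mod 13; (6|13)=-1, (3|13)=+1; (−1)^{2·3·6}·(-1)^3·(+1)^2 = -1.
v=5: a=5^-3·(≡2), b=5^-5·(≡2) mod 5; (2|5)=-1, (2|5)=-1; (−1)^{-3·-5·2}·(-1)^-5·(-1)^-3 = +1.
v=2: v_2(a)=13, v_2(b)=27; units ≡ 1, 3 (mod 8); ε·ε+αω+βω = 0·1+13·1+27·0 ≡ 1  ⇒  (a,b)_2 = -1.
(-110, 390 / ℚ) ramifies at {2, 13}: a division algebra.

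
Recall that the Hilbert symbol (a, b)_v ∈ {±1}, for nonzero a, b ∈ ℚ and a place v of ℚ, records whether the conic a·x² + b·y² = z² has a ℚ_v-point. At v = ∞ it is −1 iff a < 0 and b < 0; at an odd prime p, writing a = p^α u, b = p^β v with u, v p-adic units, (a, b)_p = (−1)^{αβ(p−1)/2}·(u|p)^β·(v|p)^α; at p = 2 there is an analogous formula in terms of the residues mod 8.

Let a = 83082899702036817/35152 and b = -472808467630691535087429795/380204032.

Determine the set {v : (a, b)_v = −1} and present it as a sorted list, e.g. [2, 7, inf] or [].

[3, 17, 19, 23]

(a, b) ≡ (741, -5311735) mod (ℚ^×)²; places V = {2, 3, 5, 11, 13, 17, 19, 23, ∞}.
(a,b)_3: α=17, u≡1; β=24, v≡2 (mod 3); (1|3)=+1, (2|3)=-1; sign (−1)^0·+1^24·-1^17 = -1.
(a,b)_∞: sgn(741)=+, sgn(-5311735)=−, so +1.
(a,b)_13: α=-3, u≡8; β=-5, v≡2 (mod 13); (8|13)=-1, (2|13)=-1; sign (−1)^0·-1^-5·-1^-3 = +1.
(a,b)_17: α=0, u≡5; β=1, v≡3 (mod 17); (5|17)=-1, (3|17)=-1; sign (−1)^0·-1^1·-1^0 = -1.
(a,b)_19: α=1, u≡1; β=1, v≡16 (mod 19); (1|19)=+1, (16|19)=+1; sign (−1)^1·+1^1·+1^1 = -1.
(a,b)_11: α=2, u≡4; β=5, v≡3 (mod 11); (4|11)=+1, (3|11)=+1; sign (−1)^0·+1^5·+1^2 = +1.
(a,b)_2: α=-4, β=-10; u≡5, v≡1 (mod 8); ε(u)ε(v)=0·0, αω(v)=-4·0, βω(u)=-10·1; sum ≡ 0  ⇒  +1.
(a,b)_23: α=4, u≡21; β=5, v≡14 (mod 23); (21|23)=-1, (14|23)=-1; sign (−1)^0·-1^5·-1^4 = -1.
(a,b)_5: α=0, u≡1; β=1, v≡3 (mod 5); (1|5)=+1, (3|5)=-1; sign (−1)^0·+1^1·-1^0 = +1.
(741, -5311735 / ℚ) ramifies at {3, 17, 19, 23}: a division algebra.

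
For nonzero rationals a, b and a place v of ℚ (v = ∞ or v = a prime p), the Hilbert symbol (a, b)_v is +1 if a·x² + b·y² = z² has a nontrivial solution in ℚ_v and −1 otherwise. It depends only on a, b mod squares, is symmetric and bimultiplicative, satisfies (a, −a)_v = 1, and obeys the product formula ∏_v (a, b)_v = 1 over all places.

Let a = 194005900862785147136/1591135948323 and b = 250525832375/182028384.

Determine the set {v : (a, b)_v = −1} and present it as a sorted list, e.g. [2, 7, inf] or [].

[2, 5, 11, 13]

(a, b) ≡ (3003, 2730) mod (ℚ^×)²; places V = {2, 3, 5, 7, 11, 13, 17, 19, 37, 41, ∞}.
(a,b)_17: α=0, u≡12; β=-2, v≡6 (mod 17); (12|17)=-1, (6|17)=-1; sign (−1)^0·-1^-2·-1^0 = +1.
(a,b)_37: α=-2, u≡23; β=0, v≡29 (mod 37); (23|37)=-1, (29|37)=-1; sign (−1)^0·-1^0·-1^-2 = +1.
(a,b)_41: α=2, u≡33; β=0, v≡30 (mod 41); (33|41)=+1, (30|41)=-1; sign (−1)^0·+1^0·-1^2 = +1.
(a,b)_19: α=4, u≡5; β=4, v≡10 (mod 19); (5|19)=+1, (10|19)=-1; sign (−1)^0·+1^4·-1^4 = +1.
(a,b)_13: α=5, u≡9; β=3, v≡2 (mod 13); (9|13)=+1, (2|13)=-1; sign (−1)^0·+1^3·-1^5 = -1.
(a,b)_5: α=0, u≡2; β=3, v≡1 (mod 5); (2|5)=-1, (1|5)=+1; sign (−1)^0·-1^3·+1^0 = -1.
(a,b)_∞: sgn(3003)=+, sgn(2730)=+, so +1.
(a,b)_11: α=3, u≡4; β=0, v≡6 (mod 11); (4|11)=+1, (6|11)=-1; sign (−1)^0·+1^0·-1^3 = -1.
(a,b)_3: α=-19, u≡2; β=-9, v≡1 (mod 3); (2|3)=-1, (1|3)=+1; sign (−1)^1·-1^-9·+1^-19 = +1.
(a,b)_7: α=1, u≡4; β=1, v≡5 (mod 7); (4|7)=+1, (5|7)=-1; sign (−1)^1·+1^1·-1^1 = +1.
(a,b)_2: α=8, β=-5; u≡3, v≡5 (mod 8); ε(u)ε(v)=1·0, αω(v)=8·1, βω(u)=-5·1; sum ≡ 1  ⇒  -1.
(3003, 2730 / ℚ) ramifies at {2, 5, 11, 13}: a division algebra.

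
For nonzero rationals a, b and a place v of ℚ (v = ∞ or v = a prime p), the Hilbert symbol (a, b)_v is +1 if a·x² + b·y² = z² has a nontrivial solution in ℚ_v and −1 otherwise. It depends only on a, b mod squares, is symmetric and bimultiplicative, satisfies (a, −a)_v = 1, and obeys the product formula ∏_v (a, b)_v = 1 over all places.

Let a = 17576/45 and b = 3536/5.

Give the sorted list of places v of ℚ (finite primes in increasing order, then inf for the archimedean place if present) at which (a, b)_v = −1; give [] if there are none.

[13, 17]

Mod squares: a ≡ 130, b ≡ 1105. Check v ∈ {∞, 2, 3, 5, 13, 17}.
v=13: a=13^3·(≡10), b=13^1·(≡5) mod 13; (10|13)=+1, (5|13)=-1; (−1)^{3·1·6}·(+1)^1·(-1)^3 = -1.
v=5: a=5^-1·(≡4), b=5^-1·(≡1) mod 5; (4|5)=+1, (1|5)=+1; (−1)^{-1·-1·2}·(+1)^-1·(+1)^-1 = +1.
v=17: a=17^0·(≡6), b=17^1·(≡11) mod 17; (6|17)=-1, (11|17)=-1; (−1)^{0·1·8}·(-1)^1·(-1)^0 = -1.
v=3: a=3^-2·(≡1), b=3^0·(≡1) mod 3; (1|3)=+1, (1|3)=+1; (−1)^{-2·0·1}·(+1)^0·(+1)^-2 = +1.
v=2: v_2(a)=3, v_2(b)=4; units ≡ 1, 1 (mod 8); ε·ε+αω+βω = 0·0+3·0+4·0 ≡ 0  ⇒  (a,b)_2 = +1.
v=∞: 130 > 0 and 1105 > 0  ⇒  (a,b)_∞ = +1.
Ram(130, 1105) = {13, 17}; no ℚ_13-point on the conic.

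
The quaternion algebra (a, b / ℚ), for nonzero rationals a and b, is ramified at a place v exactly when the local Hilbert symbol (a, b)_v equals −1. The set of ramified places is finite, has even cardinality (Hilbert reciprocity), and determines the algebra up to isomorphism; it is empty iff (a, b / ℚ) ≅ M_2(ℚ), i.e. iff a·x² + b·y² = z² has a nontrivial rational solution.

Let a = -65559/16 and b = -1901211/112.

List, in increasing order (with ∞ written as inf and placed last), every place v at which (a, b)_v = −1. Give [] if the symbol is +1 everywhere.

Mod squares: a ≡ -39, b ≡ -7917. Check v ∈ {∞, 2, 3, 7, 13, 29, 41}.
v=13: a=13^1·(≡9), b=13^1·(≡2) mod 13; (9|13)=+1, (2|13)=-1; (−1)^{1·1·6}·(+1)^1·(-1)^1 = -1.
v=7: a=7^0·(≡5), b=7^-1·(≡5) mod 7; (5|7)=-1, (5|7)=-1; (−1)^{0·-1·3}·(-1)^-1·(-1)^0 = -1.
v=3: a=3^1·(≡2), b=3^1·(≡1) mod 3; (2|3)=-1, (1|3)=+1; (−1)^{1·1·1}·(-1)^1·(+1)^1 = +1.
v=41: a=41^2·(≡36), b=41^2·(≡32) mod 41; (36|41)=+1, (32|41)=+1; (−1)^{2·2·20}·(+1)^2·(+1)^2 = +1.
v=2: v_2(a)=-4, v_2(b)=-4; units ≡ 1, 3 (mod 8); ε·ε+αω+βω = 0·1+-4·1+-4·0 ≡ 0  ⇒  (a,b)_2 = +1.
v=29: a=29^0·(≡26), b=29^1·(≡12) mod 29; (26|29)=-1, (12|29)=-1; (−1)^{0·1·14}·(-1)^1·(-1)^0 = -1.
v=∞: -39 < 0 and -7917 < 0  ⇒  (a,b)_∞ = -1.
(-39, -7917 / ℚ) ramifies at {7, 13, 29, ∞}: a division algebra.

[7, 13, 29, inf]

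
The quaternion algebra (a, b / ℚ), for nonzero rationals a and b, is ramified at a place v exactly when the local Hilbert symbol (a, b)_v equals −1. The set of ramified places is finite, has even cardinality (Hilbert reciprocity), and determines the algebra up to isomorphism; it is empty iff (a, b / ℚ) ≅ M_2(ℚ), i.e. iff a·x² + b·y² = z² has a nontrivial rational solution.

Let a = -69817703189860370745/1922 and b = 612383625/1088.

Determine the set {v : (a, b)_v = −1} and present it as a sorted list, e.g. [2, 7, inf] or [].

(a, b) ≡ (-4290, 1785) mod (ℚ^×)²; places V = {2, 3, 5, 7, 11, 13, 17, 23, 31, ∞}.
(a,b)_7: α=8, u≡2; β=3, v≡6 (mod 7); (2|7)=+1, (6|7)=-1; sign (−1)^0·+1^3·-1^8 = +1.
(a,b)_31: α=-2, u≡9; β=0, v≡5 (mod 31); (9|31)=+1, (5|31)=+1; sign (−1)^0·+1^0·+1^-2 = +1.
(a,b)_2: α=-1, β=-6; u≡7, v≡1 (mod 8); ε(u)ε(v)=1·0, αω(v)=-1·0, βω(u)=-6·0; sum ≡ 0  ⇒  +1.
(a,b)_11: α=5, u≡6; β=0, v≡4 (mod 11); (6|11)=-1, (4|11)=+1; sign (−1)^0·-1^0·+1^5 = +1.
(a,b)_13: α=1, u≡7; β=0, v≡1 (mod 13); (7|13)=-1, (1|13)=+1; sign (−1)^0·-1^0·+1^1 = +1.
(a,b)_∞: sgn(-4290)=−, sgn(1785)=+, so +1.
(a,b)_5: α=1, u≡3; β=3, v≡3 (mod 5); (3|5)=-1, (3|5)=-1; sign (−1)^0·-1^3·-1^1 = +1.
(a,b)_17: α=0, u≡3; β=-1, v≡12 (mod 17); (3|17)=-1, (12|17)=-1; sign (−1)^0·-1^-1·-1^0 = -1.
(a,b)_23: α=2, u≡21; β=2, v≡5 (mod 23); (21|23)=-1, (5|23)=-1; sign (−1)^0·-1^2·-1^2 = +1.
(a,b)_3: α=7, u≡1; β=3, v≡1 (mod 3); (1|3)=+1, (1|3)=+1; sign (−1)^1·+1^3·+1^7 = -1.
(-4290, 1785 / ℚ) ramifies at {3, 17}: a division algebra.

[3, 17]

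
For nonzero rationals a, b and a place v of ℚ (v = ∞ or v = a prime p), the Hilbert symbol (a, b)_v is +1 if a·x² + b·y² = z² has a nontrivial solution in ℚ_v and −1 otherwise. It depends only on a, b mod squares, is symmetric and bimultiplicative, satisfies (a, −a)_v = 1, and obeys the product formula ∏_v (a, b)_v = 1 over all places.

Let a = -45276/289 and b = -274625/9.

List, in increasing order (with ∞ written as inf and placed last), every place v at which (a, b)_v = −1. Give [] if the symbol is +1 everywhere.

[7, inf]

(a, b) ≡ (-231, -65) mod (ℚ^×)²; places V = {2, 3, 5, 7, 11, 13, 17, ∞}.
(a,b)_13: α=0, u≡1; β=3, v≡2 (mod 13); (1|13)=+1, (2|13)=-1; sign (−1)^0·+1^3·-1^0 = +1.
(a,b)_7: α=3, u≡4; β=0, v≡3 (mod 7); (4|7)=+1, (3|7)=-1; sign (−1)^0·+1^0·-1^3 = -1.
(a,b)_11: α=1, u≡3; β=0, v≡5 (mod 11); (3|11)=+1, (5|11)=+1; sign (−1)^0·+1^0·+1^1 = +1.
(a,b)_5: α=0, u≡1; β=3, v≡2 (mod 5); (1|5)=+1, (2|5)=-1; sign (−1)^0·+1^3·-1^0 = +1.
(a,b)_3: α=1, u≡1; β=-2, v≡1 (mod 3); (1|3)=+1, (1|3)=+1; sign (−1)^0·+1^-2·+1^1 = +1.
(a,b)_∞: sgn(-231)=−, sgn(-65)=−, so -1.
(a,b)_17: α=-2, u≡12; β=0, v≡3 (mod 17); (12|17)=-1, (3|17)=-1; sign (−1)^0·-1^0·-1^-2 = +1.
(a,b)_2: α=2, β=0; u≡1, v≡7 (mod 8); ε(u)ε(v)=0·1, αω(v)=2·0, βω(u)=0·0; sum ≡ 0  ⇒  +1.
|Ram(-231, -65)| = 2, even; anisotropic at {7, ∞}.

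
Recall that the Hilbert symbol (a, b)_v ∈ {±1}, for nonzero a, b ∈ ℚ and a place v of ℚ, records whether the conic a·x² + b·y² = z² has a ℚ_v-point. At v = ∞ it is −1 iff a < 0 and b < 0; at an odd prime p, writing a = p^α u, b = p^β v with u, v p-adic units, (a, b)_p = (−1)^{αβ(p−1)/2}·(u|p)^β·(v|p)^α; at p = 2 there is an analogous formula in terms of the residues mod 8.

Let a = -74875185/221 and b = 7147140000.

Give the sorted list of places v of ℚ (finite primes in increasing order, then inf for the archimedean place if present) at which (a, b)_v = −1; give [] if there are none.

[2, 7, 13, 17]

Mod squares: a ≡ -85085, b ≡ 14586. Check v ∈ {∞, 2, 3, 5, 7, 11, 13, 17}.
v=17: a=17^-1·(≡7), b=17^1·(≡4) mod 17; (7|17)=-1, (4|17)=+1; (−1)^{-1·1·8}·(-1)^1·(+1)^-1 = -1.
v=11: a=11^1·(≡9), b=11^1·(≡8) mod 11; (9|11)=+1, (8|11)=-1; (−1)^{1·1·5}·(+1)^1·(-1)^1 = +1.
v=5: a=5^1·(≡3), b=5^4·(≡4) mod 5; (3|5)=-1, (4|5)=+1; (−1)^{1·4·2}·(-1)^4·(+1)^1 = +1.
v=13: a=13^-1·(≡11), b=13^1·(≡3) mod 13; (11|13)=-1, (3|13)=+1; (−1)^{-1·1·6}·(-1)^1·(+1)^-1 = -1.
v=7: a=7^5·(≡1), b=7^2·(≡6) mod 7; (1|7)=+1, (6|7)=-1; (−1)^{5·2·3}·(+1)^2·(-1)^5 = -1.
v=∞: -85085 < 0 and 14586 > 0  ⇒  (a,b)_∞ = +1.
v=2: v_2(a)=0, v_2(b)=5; units ≡ 3, 5 (mod 8); ε·ε+αω+βω = 1·0+0·1+5·1 ≡ 1  ⇒  (a,b)_2 = -1.
v=3: a=3^4·(≡1), b=3^1·(≡2) mod 3; (1|3)=+1, (2|3)=-1; (−1)^{4·1·1}·(+1)^1·(-1)^4 = +1.
|Ram(-85085, 14586)| = 4, even; anisotropic at {2, 7, 13, 17}.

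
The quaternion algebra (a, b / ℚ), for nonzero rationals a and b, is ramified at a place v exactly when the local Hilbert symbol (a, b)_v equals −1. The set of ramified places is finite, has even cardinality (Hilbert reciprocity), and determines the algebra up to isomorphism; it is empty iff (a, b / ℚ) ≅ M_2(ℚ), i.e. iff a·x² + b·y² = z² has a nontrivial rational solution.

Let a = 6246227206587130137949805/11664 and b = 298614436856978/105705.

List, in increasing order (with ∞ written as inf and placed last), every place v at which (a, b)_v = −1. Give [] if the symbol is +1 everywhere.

[2, 5, 17, 23, 29, 37]

Mod squares: a ≡ 91205, b ≡ 2714690. Check v ∈ {∞, 2, 3, 5, 7, 11, 17, 19, 23, 29, 37}.
v=17: a=17^5·(≡10), b=17^4·(≡11) mod 17; (10|17)=-1, (11|17)=-1; (−1)^{5·4·8}·(-1)^4·(-1)^5 = -1.
v=29: a=29^1·(≡5), b=29^-1·(≡15) mod 29; (5|29)=+1, (15|29)=-1; (−1)^{1·-1·14}·(+1)^-1·(-1)^1 = -1.
v=3: a=3^-6·(≡2), b=3^-6·(≡2) mod 3; (2|3)=-1, (2|3)=-1; (−1)^{-6·-6·1}·(-1)^-6·(-1)^-6 = +1.
v=∞: 91205 > 0 and 2714690 > 0  ⇒  (a,b)_∞ = +1.
v=2: v_2(a)=-4, v_2(b)=1; units ≡ 5, 1 (mod 8); ε·ε+αω+βω = 0·0+-4·0+1·1 ≡ 1  ⇒  (a,b)_2 = -1.
v=11: a=11^2·(≡1), b=11^1·(≡9) mod 11; (1|11)=+1, (9|11)=+1; (−1)^{2·1·5}·(+1)^1·(+1)^2 = +1.
v=23: a=23^4·(≡22), b=23^3·(≡7) mod 23; (22|23)=-1, (7|23)=-1; (−1)^{4·3·11}·(-1)^3·(-1)^4 = -1.
v=37: a=37^3·(≡24), b=37^1·(≡25) mod 37; (24|37)=-1, (25|37)=+1; (−1)^{3·1·18}·(-1)^1·(+1)^3 = -1.
v=7: a=7^2·(≡4), b=7^0·(≡5) mod 7; (4|7)=+1, (5|7)=-1; (−1)^{2·0·3}·(+1)^0·(-1)^2 = +1.
v=5: a=5^1·(≡4), b=5^-1·(≡3) mod 5; (4|5)=+1, (3|5)=-1; (−1)^{1·-1·2}·(+1)^-1·(-1)^1 = -1.
v=19: a=19^2·(≡1), b=19^2·(≡15) mod 19; (1|19)=+1, (15|19)=-1; (−1)^{2·2·9}·(+1)^2·(-1)^2 = +1.
Ram(91205, 2714690) = {2, 5, 17, 23, 29, 37}; no ℚ_2-point on the conic.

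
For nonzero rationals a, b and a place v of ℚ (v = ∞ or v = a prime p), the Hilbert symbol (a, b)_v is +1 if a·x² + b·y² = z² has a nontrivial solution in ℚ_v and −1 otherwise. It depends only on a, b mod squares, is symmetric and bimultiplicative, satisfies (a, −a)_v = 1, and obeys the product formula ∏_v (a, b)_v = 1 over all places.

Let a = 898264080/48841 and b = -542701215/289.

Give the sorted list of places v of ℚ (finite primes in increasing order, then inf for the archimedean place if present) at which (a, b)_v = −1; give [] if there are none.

Mod squares: a ≡ 14145, b ≡ -136735. Check v ∈ {∞, 2, 3, 5, 7, 13, 17, 23, 29, 41}.
v=41: a=41^1·(≡12), b=41^1·(≡15) mod 41; (12|41)=-1, (15|41)=-1; (−1)^{1·1·20}·(-1)^1·(-1)^1 = +1.
v=23: a=23^1·(≡11), b=23^1·(≡12) mod 23; (11|23)=-1, (12|23)=+1; (−1)^{1·1·11}·(-1)^1·(+1)^1 = +1.
v=3: a=3^5·(≡2), b=3^4·(≡2) mod 3; (2|3)=-1, (2|3)=-1; (−1)^{5·4·1}·(-1)^4·(-1)^5 = -1.
v=7: a=7^2·(≡6), b=7^2·(≡6) mod 7; (6|7)=-1, (6|7)=-1; (−1)^{2·2·3}·(-1)^2·(-1)^2 = +1.
v=17: a=17^-2·(≡8), b=17^-2·(≡2) mod 17; (8|17)=+1, (2|17)=+1; (−1)^{-2·-2·8}·(+1)^-2·(+1)^-2 = +1.
v=∞: 14145 > 0 and -136735 < 0  ⇒  (a,b)_∞ = +1.
v=13: a=13^-2·(≡4), b=13^0·(≡3) mod 13; (4|13)=+1, (3|13)=+1; (−1)^{-2·0·6}·(+1)^0·(+1)^-2 = +1.
v=2: v_2(a)=4, v_2(b)=0; units ≡ 1, 1 (mod 8); ε·ε+αω+βω = 0·0+4·0+0·0 ≡ 0  ⇒  (a,b)_2 = +1.
v=29: a=29^0·(≡20), b=29^1·(≡19) mod 29; (20|29)=+1, (19|29)=-1; (−1)^{0·1·14}·(+1)^1·(-1)^0 = +1.
v=5: a=5^1·(≡1), b=5^1·(≡3) mod 5; (1|5)=+1, (3|5)=-1; (−1)^{1·1·2}·(+1)^1·(-1)^1 = -1.
|Ram(14145, -136735)| = 2, even; anisotropic at {3, 5}.

[3, 5]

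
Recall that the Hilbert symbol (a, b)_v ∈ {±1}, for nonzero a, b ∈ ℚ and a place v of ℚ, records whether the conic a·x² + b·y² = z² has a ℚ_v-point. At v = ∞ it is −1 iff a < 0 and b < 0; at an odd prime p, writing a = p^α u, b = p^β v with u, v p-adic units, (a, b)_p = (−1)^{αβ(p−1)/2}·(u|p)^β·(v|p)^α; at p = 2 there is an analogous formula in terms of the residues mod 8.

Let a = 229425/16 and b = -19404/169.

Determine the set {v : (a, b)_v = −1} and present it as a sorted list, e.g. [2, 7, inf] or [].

[7, 19]

Mod squares: a ≡ 9177, b ≡ -11. Check v ∈ {∞, 2, 3, 5, 7, 11, 13, 19, 23}.
v=2: v_2(a)=-4, v_2(b)=2; units ≡ 1, 5 (mod 8); ε·ε+αω+βω = 0·0+-4·1+2·0 ≡ 0  ⇒  (a,b)_2 = +1.
v=23: a=23^1·(≡1), b=23^0·(≡1) mod 23; (1|23)=+1, (1|23)=+1; (−1)^{1·0·11}·(+1)^0·(+1)^1 = +1.
v=19: a=19^1·(≡3), b=19^0·(≡12) mod 19; (3|19)=-1, (12|19)=-1; (−1)^{1·0·9}·(-1)^0·(-1)^1 = -1.
v=13: a=13^0·(≡9), b=13^-2·(≡5) mod 13; (9|13)=+1, (5|13)=-1; (−1)^{0·-2·6}·(+1)^-2·(-1)^0 = +1.
v=5: a=5^2·(≡2), b=5^0·(≡4) mod 5; (2|5)=-1, (4|5)=+1; (−1)^{2·0·2}·(-1)^0·(+1)^2 = +1.
v=11: a=11^0·(≡4), b=11^1·(≡10) mod 11; (4|11)=+1, (10|11)=-1; (−1)^{0·1·5}·(+1)^1·(-1)^0 = +1.
v=3: a=3^1·(≡2), b=3^2·(≡1) mod 3; (2|3)=-1, (1|3)=+1; (−1)^{1·2·1}·(-1)^2·(+1)^1 = +1.
v=∞: 9177 > 0 and -11 < 0  ⇒  (a,b)_∞ = +1.
v=7: a=7^1·(≡4), b=7^2·(≡3) mod 7; (4|7)=+1, (3|7)=-1; (−1)^{1·2·3}·(+1)^2·(-1)^1 = -1.
(9177, -11 / ℚ) ramifies at {7, 19}: a division algebra.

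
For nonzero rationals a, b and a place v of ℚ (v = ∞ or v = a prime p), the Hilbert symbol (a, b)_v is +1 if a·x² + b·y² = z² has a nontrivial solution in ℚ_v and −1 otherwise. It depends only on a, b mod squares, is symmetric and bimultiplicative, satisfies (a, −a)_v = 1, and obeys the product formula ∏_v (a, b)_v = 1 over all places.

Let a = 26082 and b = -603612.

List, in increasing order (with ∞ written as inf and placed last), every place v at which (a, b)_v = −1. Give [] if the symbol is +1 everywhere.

[7, 23]

(a, b) ≡ (322, -23) mod (ℚ^×)²; places V = {2, 3, 7, 23, ∞}.
(a,b)_2: α=1, β=2; u≡1, v≡1 (mod 8); ε(u)ε(v)=0·0, αω(v)=1·0, βω(u)=2·0; sum ≡ 0  ⇒  +1.
(a,b)_7: α=1, u≡2; β=0, v≡5 (mod 7); (2|7)=+1, (5|7)=-1; sign (−1)^0·+1^0·-1^1 = -1.
(a,b)_∞: sgn(322)=+, sgn(-23)=−, so +1.
(a,b)_3: α=4, u≡1; β=8, v≡1 (mod 3); (1|3)=+1, (1|3)=+1; sign (−1)^0·+1^8·+1^4 = +1.
(a,b)_23: α=1, u≡7; β=1, v≡22 (mod 23); (7|23)=-1, (22|23)=-1; sign (−1)^1·-1^1·-1^1 = -1.
|Ram(322, -23)| = 2, even; anisotropic at {7, 23}.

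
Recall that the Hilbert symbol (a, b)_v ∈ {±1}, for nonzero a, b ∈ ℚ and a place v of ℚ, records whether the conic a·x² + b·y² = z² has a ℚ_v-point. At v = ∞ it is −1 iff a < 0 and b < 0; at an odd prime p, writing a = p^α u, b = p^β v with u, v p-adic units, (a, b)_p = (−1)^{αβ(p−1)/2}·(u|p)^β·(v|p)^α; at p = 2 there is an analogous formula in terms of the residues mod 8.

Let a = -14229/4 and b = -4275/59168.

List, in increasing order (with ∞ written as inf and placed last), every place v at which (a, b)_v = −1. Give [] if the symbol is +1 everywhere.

[2, 19, 31, inf]

Mod squares: a ≡ -1581, b ≡ -38. Check v ∈ {∞, 2, 3, 5, 17, 19, 31, 43}.
v=2: v_2(a)=-2, v_2(b)=-5; units ≡ 3, 5 (mod 8); ε·ε+αω+βω = 1·0+-2·1+-5·1 ≡ 1  ⇒  (a,b)_2 = -1.
v=5: a=5^0·(≡4), b=5^2·(≡3) mod 5; (4|5)=+1, (3|5)=-1; (−1)^{0·2·2}·(+1)^2·(-1)^0 = +1.
v=3: a=3^3·(≡1), b=3^2·(≡1) mod 3; (1|3)=+1, (1|3)=+1; (−1)^{3·2·1}·(+1)^2·(+1)^3 = +1.
v=17: a=17^1·(≡16), b=17^0·(≡16) mod 17; (16|17)=+1, (16|17)=+1; (−1)^{1·0·8}·(+1)^0·(+1)^1 = +1.
v=∞: -1581 < 0 and -38 < 0  ⇒  (a,b)_∞ = -1.
v=43: a=43^0·(≡1), b=43^-2·(≡29) mod 43; (1|43)=+1, (29|43)=-1; (−1)^{0·-2·21}·(+1)^-2·(-1)^0 = +1.
v=19: a=19^0·(≡10), b=19^1·(≡11) mod 19; (10|19)=-1, (11|19)=+1; (−1)^{0·1·9}·(-1)^1·(+1)^0 = -1.
v=31: a=31^1·(≡17), b=31^0·(≡11) mod 31; (17|31)=-1, (11|31)=-1; (−1)^{1·0·15}·(-1)^0·(-1)^1 = -1.
Ram(-1581, -38) = {2, 19, 31, ∞}; no ℚ_2-point on the conic.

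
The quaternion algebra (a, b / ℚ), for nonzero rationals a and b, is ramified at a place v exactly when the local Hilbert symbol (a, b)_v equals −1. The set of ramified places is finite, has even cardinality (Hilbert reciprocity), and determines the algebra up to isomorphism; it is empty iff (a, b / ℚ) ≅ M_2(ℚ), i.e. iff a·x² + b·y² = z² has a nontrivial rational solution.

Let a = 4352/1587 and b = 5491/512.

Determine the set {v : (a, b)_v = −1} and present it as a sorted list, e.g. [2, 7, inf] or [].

(a, b) ≡ (51, 38) mod (ℚ^×)²; places V = {2, 3, 17, 19, 23, ∞}.
(a,b)_23: α=-2, u≡17; β=0, v≡22 (mod 23); (17|23)=-1, (22|23)=-1; sign (−1)^0·-1^0·-1^-2 = +1.
(a,b)_2: α=8, β=-9; u≡3, v≡3 (mod 8); ε(u)ε(v)=1·1, αω(v)=8·1, βω(u)=-9·1; sum ≡ 0  ⇒  +1.
(a,b)_∞: sgn(51)=+, sgn(38)=+, so +1.
(a,b)_17: α=1, u≡3; β=2, v≡1 (mod 17); (3|17)=-1, (1|17)=+1; sign (−1)^0·-1^2·+1^1 = +1.
(a,b)_19: α=0, u≡2; β=1, v≡15 (mod 19); (2|19)=-1, (15|19)=-1; sign (−1)^0·-1^1·-1^0 = -1.
(a,b)_3: α=-1, u≡2; β=0, v≡2 (mod 3); (2|3)=-1, (2|3)=-1; sign (−1)^0·-1^0·-1^-1 = -1.
|Ram(51, 38)| = 2, even; anisotropic at {3, 19}.

[3, 19]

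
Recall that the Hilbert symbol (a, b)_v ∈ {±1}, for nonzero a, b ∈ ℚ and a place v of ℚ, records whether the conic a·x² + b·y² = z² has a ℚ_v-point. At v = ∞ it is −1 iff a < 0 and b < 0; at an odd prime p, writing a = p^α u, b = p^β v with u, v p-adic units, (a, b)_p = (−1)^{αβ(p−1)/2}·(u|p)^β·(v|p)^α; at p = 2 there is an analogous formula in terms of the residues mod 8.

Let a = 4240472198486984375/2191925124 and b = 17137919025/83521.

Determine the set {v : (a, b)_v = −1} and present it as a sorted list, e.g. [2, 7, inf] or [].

Mod squares: a ≡ 47, b ≡ 41. Check v ∈ {∞, 2, 3, 5, 17, 29, 41, 43, 47}.
v=43: a=43^2·(≡16), b=43^0·(≡4) mod 43; (16|43)=+1, (4|43)=+1; (−1)^{2·0·21}·(+1)^0·(+1)^2 = +1.
v=29: a=29^2·(≡10), b=29^2·(≡15) mod 29; (10|29)=-1, (15|29)=-1; (−1)^{2·2·14}·(-1)^2·(-1)^2 = +1.
v=47: a=47^3·(≡12), b=47^2·(≡38) mod 47; (12|47)=+1, (38|47)=-1; (−1)^{3·2·23}·(+1)^2·(-1)^3 = -1.
v=5: a=5^6·(≡3), b=5^2·(≡1) mod 5; (3|5)=-1, (1|5)=+1; (−1)^{6·2·2}·(-1)^2·(+1)^6 = +1.
v=41: a=41^2·(≡26), b=41^1·(≡8) mod 41; (26|41)=-1, (8|41)=+1; (−1)^{2·1·20}·(-1)^1·(+1)^2 = -1.
v=∞: 47 > 0 and 41 > 0  ⇒  (a,b)_∞ = +1.
v=2: v_2(a)=-2, v_2(b)=0; units ≡ 7, 1 (mod 8); ε·ε+αω+βω = 1·0+-2·0+0·0 ≡ 0  ⇒  (a,b)_2 = +1.
v=17: a=17^-4·(≡8), b=17^-4·(≡14) mod 17; (8|17)=+1, (14|17)=-1; (−1)^{-4·-4·8}·(+1)^-4·(-1)^-4 = +1.
v=3: a=3^-8·(≡2), b=3^2·(≡2) mod 3; (2|3)=-1, (2|3)=-1; (−1)^{-8·2·1}·(-1)^2·(-1)^-8 = +1.
Ram(47, 41) = {41, 47}; no ℚ_41-point on the conic.

[41, 47]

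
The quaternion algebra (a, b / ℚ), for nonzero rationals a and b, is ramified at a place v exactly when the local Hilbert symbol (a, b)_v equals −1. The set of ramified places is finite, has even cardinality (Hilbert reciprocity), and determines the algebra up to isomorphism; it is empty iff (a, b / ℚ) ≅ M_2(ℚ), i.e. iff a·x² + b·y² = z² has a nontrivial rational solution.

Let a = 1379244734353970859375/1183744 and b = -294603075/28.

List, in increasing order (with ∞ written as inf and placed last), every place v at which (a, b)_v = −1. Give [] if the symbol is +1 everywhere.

Mod squares: a ≡ 3135, b ≡ -2821. Check v ∈ {∞, 2, 3, 5, 7, 11, 13, 17, 19, 31}.
v=19: a=19^3·(≡10), b=19^2·(≡12) mod 19; (10|19)=-1, (12|19)=-1; (−1)^{3·2·9}·(-1)^2·(-1)^3 = -1.
v=13: a=13^2·(≡7), b=13^1·(≡10) mod 13; (7|13)=-1, (10|13)=+1; (−1)^{2·1·6}·(-1)^1·(+1)^2 = -1.
v=∞: 3135 > 0 and -2821 < 0  ⇒  (a,b)_∞ = +1.
v=11: a=11^3·(≡10), b=11^0·(≡6) mod 11; (10|11)=-1, (6|11)=-1; (−1)^{3·0·5}·(-1)^0·(-1)^3 = -1.
v=2: v_2(a)=-12, v_2(b)=-2; units ≡ 7, 3 (mod 8); ε·ε+αω+βω = 1·1+-12·1+-2·0 ≡ 1  ⇒  (a,b)_2 = -1.
v=31: a=31^2·(≡9), b=31^1·(≡9) mod 31; (9|31)=+1, (9|31)=+1; (−1)^{2·1·15}·(+1)^1·(+1)^2 = +1.
v=5: a=5^7·(≡3), b=5^2·(≡4) mod 5; (3|5)=-1, (4|5)=+1; (−1)^{7·2·2}·(-1)^2·(+1)^7 = +1.
v=3: a=3^5·(≡1), b=3^4·(≡2) mod 3; (1|3)=+1, (2|3)=-1; (−1)^{5·4·1}·(+1)^4·(-1)^5 = -1.
v=17: a=17^-2·(≡6), b=17^0·(≡16) mod 17; (6|17)=-1, (16|17)=+1; (−1)^{-2·0·8}·(-1)^0·(+1)^-2 = +1.
v=7: a=7^2·(≡3), b=7^-1·(≡6) mod 7; (3|7)=-1, (6|7)=-1; (−1)^{2·-1·3}·(-1)^-1·(-1)^2 = -1.
|Ram(3135, -2821)| = 6, even; anisotropic at {2, 3, 7, 11, 13, 19}.

[2, 3, 7, 11, 13, 19]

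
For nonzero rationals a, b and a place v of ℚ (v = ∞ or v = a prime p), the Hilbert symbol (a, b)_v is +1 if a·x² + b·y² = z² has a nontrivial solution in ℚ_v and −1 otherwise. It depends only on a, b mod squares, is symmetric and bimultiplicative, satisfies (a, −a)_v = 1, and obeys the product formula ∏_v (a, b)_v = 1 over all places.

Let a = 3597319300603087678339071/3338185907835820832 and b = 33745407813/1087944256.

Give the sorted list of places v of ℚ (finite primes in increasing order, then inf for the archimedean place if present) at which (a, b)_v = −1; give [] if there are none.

[2, 13]

(a, b) ≡ (78, 13) mod (ℚ^×)²; places V = {2, 3, 7, 13, 17, 19, 31, 37, ∞}.
(a,b)_17: α=4, u≡7; β=2, v≡15 (mod 17); (7|17)=-1, (15|17)=+1; sign (−1)^0·-1^2·+1^4 = +1.
(a,b)_13: α=3, u≡6; β=1, v≡12 (mod 13); (6|13)=-1, (12|13)=+1; sign (−1)^0·-1^1·+1^3 = -1.
(a,b)_3: α=21, u≡2; β=8, v≡1 (mod 3); (2|3)=-1, (1|3)=+1; sign (−1)^0·-1^8·+1^21 = +1.
(a,b)_7: α=-4, u≡4; β=-2, v≡5 (mod 7); (4|7)=+1, (5|7)=-1; sign (−1)^0·+1^-2·-1^-4 = +1.
(a,b)_2: α=-5, β=-6; u≡7, v≡5 (mod 8); ε(u)ε(v)=1·0, αω(v)=-5·1, βω(u)=-6·0; sum ≡ 1  ⇒  -1.
(a,b)_19: α=-6, u≡13; β=-2, v≡18 (mod 19); (13|19)=-1, (18|19)=-1; sign (−1)^0·-1^-2·-1^-6 = +1.
(a,b)_37: α=4, u≡26; β=2, v≡8 (mod 37); (26|37)=+1, (8|37)=-1; sign (−1)^0·+1^2·-1^4 = +1.
(a,b)_∞: sgn(78)=+, sgn(13)=+, so +1.
(a,b)_31: α=-4, u≡28; β=-2, v≡6 (mod 31); (28|31)=+1, (6|31)=-1; sign (−1)^0·+1^-2·-1^-4 = +1.
|Ram(78, 13)| = 2, even; anisotropic at {2, 13}.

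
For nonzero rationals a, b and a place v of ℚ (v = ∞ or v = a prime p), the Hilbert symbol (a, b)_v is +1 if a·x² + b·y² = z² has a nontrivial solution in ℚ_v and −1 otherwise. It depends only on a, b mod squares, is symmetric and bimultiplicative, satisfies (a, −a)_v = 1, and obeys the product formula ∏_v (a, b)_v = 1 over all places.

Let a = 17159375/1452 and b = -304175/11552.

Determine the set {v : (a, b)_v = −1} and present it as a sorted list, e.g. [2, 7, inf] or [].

Mod squares: a ≡ 285, b ≡ -46. Check v ∈ {∞, 2, 3, 5, 11, 17, 19, 23}.
v=3: a=3^-1·(≡2), b=3^0·(≡2) mod 3; (2|3)=-1, (2|3)=-1; (−1)^{-1·0·1}·(-1)^0·(-1)^-1 = -1.
v=11: a=11^-2·(≡2), b=11^0·(≡4) mod 11; (2|11)=-1, (4|11)=+1; (−1)^{-2·0·5}·(-1)^0·(+1)^-2 = +1.
v=2: v_2(a)=-2, v_2(b)=-5; units ≡ 5, 1 (mod 8); ε·ε+αω+βω = 0·0+-2·0+-5·1 ≡ 1  ⇒  (a,b)_2 = -1.
v=23: a=23^0·(≡6), b=23^3·(≡15) mod 23; (6|23)=+1, (15|23)=-1; (−1)^{0·3·11}·(+1)^3·(-1)^0 = +1.
v=19: a=19^1·(≡14), b=19^-2·(≡7) mod 19; (14|19)=-1, (7|19)=+1; (−1)^{1·-2·9}·(-1)^-2·(+1)^1 = +1.
v=17: a=17^2·(≡4), b=17^0·(≡12) mod 17; (4|17)=+1, (12|17)=-1; (−1)^{2·0·8}·(+1)^0·(-1)^2 = +1.
v=∞: 285 > 0 and -46 < 0  ⇒  (a,b)_∞ = +1.
v=5: a=5^5·(≡3), b=5^2·(≡4) mod 5; (3|5)=-1, (4|5)=+1; (−1)^{5·2·2}·(-1)^2·(+1)^5 = +1.
(285, -46 / ℚ) ramifies at {2, 3}: a division algebra.

[2, 3]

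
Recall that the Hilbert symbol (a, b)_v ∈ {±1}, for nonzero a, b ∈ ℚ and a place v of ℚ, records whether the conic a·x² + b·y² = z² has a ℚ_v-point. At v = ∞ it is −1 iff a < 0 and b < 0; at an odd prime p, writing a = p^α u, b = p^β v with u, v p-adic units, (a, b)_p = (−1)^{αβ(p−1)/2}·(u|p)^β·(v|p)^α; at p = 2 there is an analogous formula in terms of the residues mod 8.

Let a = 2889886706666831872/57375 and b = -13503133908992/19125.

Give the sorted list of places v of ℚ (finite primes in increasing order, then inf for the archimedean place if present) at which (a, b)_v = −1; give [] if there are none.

[2, 5, 11, 19]

Mod squares: a ≡ 9699690, b ≡ -15470. Check v ∈ {∞, 2, 3, 5, 7, 11, 13, 17, 19}.
v=13: a=13^1·(≡7), b=13^1·(≡7) mod 13; (7|13)=-1, (7|13)=-1; (−1)^{1·1·6}·(-1)^1·(-1)^1 = +1.
v=19: a=19^3·(≡14), b=19^2·(≡14) mod 19; (14|19)=-1, (14|19)=-1; (−1)^{3·2·9}·(-1)^2·(-1)^3 = -1.
v=2: v_2(a)=33, v_2(b)=23; units ≡ 5, 1 (mod 8); ε·ε+αω+βω = 0·0+33·0+23·1 ≡ 1  ⇒  (a,b)_2 = -1.
v=17: a=17^-1·(≡9), b=17^-1·(≡8) mod 17; (9|17)=+1, (8|17)=+1; (−1)^{-1·-1·8}·(+1)^-1·(+1)^-1 = +1.
v=7: a=7^3·(≡6), b=7^3·(≡2) mod 7; (6|7)=-1, (2|7)=+1; (−1)^{3·3·3}·(-1)^3·(+1)^3 = +1.
v=3: a=3^-3·(≡1), b=3^-2·(≡1) mod 3; (1|3)=+1, (1|3)=+1; (−1)^{-3·-2·1}·(+1)^-2·(+1)^-3 = +1.
v=5: a=5^-3·(≡3), b=5^-3·(≡1) mod 5; (3|5)=-1, (1|5)=+1; (−1)^{-3·-3·2}·(-1)^-3·(+1)^-3 = -1.
v=∞: 9699690 > 0 and -15470 < 0  ⇒  (a,b)_∞ = +1.
v=11: a=11^1·(≡6), b=11^0·(≡6) mod 11; (6|11)=-1, (6|11)=-1; (−1)^{1·0·5}·(-1)^0·(-1)^1 = -1.
(9699690, -15470 / ℚ) ramifies at {2, 5, 11, 19}: a division algebra.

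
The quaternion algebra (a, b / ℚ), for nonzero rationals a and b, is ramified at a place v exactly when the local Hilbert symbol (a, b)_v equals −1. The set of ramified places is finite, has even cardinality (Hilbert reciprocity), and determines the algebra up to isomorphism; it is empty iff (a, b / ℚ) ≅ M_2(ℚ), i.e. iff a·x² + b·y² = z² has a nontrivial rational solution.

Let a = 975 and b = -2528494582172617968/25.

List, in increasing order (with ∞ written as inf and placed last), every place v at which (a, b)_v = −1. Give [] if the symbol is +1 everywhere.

[3, 17]

Mod squares: a ≡ 39, b ≡ -6783. Check v ∈ {∞, 2, 3, 5, 7, 13, 17, 19}.
v=5: a=5^2·(≡4), b=5^-2·(≡2) mod 5; (4|5)=+1, (2|5)=-1; (−1)^{2·-2·2}·(+1)^-2·(-1)^2 = +1.
v=13: a=13^1·(≡10), b=13^12·(≡4) mod 13; (10|13)=+1, (4|13)=+1; (−1)^{1·12·6}·(+1)^12·(+1)^1 = +1.
v=3: a=3^1·(≡1), b=3^1·(≡1) mod 3; (1|3)=+1, (1|3)=+1; (−1)^{1·1·1}·(+1)^1·(+1)^1 = -1.
v=∞: 39 > 0 and -6783 < 0  ⇒  (a,b)_∞ = +1.
v=19: a=19^0·(≡6), b=19^1·(≡5) mod 19; (6|19)=+1, (5|19)=+1; (−1)^{0·1·9}·(+1)^1·(+1)^0 = +1.
v=7: a=7^0·(≡2), b=7^1·(≡2) mod 7; (2|7)=+1, (2|7)=+1; (−1)^{0·1·3}·(+1)^1·(+1)^0 = +1.
v=2: v_2(a)=0, v_2(b)=4; units ≡ 7, 1 (mod 8); ε·ε+αω+βω = 1·0+0·0+4·0 ≡ 0  ⇒  (a,b)_2 = +1.
v=17: a=17^0·(≡6), b=17^1·(≡1) mod 17; (6|17)=-1, (1|17)=+1; (−1)^{0·1·8}·(-1)^1·(+1)^0 = -1.
Ram(39, -6783) = {3, 17}; no ℚ_3-point on the conic.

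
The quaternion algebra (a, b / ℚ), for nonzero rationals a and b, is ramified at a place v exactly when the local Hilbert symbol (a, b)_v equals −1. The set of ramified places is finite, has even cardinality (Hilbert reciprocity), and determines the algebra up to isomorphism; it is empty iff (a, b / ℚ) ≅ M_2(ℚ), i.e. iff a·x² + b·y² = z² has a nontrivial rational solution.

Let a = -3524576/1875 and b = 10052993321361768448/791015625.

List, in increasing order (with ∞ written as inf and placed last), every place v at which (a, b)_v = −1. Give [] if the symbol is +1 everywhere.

[2, 11, 17, 31]

Mod squares: a ≡ -660858, b ≡ 418. Check v ∈ {∞, 2, 3, 5, 11, 17, 19, 31}.
v=5: a=5^-4·(≡3), b=5^-10·(≡3) mod 5; (3|5)=-1, (3|5)=-1; (−1)^{-4·-10·2}·(-1)^-10·(-1)^-4 = +1.
v=17: a=17^1·(≡11), b=17^2·(≡7) mod 17; (11|17)=-1, (7|17)=-1; (−1)^{1·2·8}·(-1)^2·(-1)^1 = -1.
v=11: a=11^1·(≡5), b=11^5·(≡4) mod 11; (5|11)=+1, (4|11)=+1; (−1)^{1·5·5}·(+1)^5·(+1)^1 = -1.
v=3: a=3^-1·(≡1), b=3^-4·(≡1) mod 3; (1|3)=+1, (1|3)=+1; (−1)^{-1·-4·1}·(+1)^-4·(+1)^-1 = +1.
v=∞: -660858 < 0 and 418 > 0  ⇒  (a,b)_∞ = +1.
v=31: a=31^1·(≡7), b=31^2·(≡23) mod 31; (7|31)=+1, (23|31)=-1; (−1)^{1·2·15}·(+1)^2·(-1)^1 = -1.
v=19: a=19^1·(≡17), b=19^3·(≡8) mod 19; (17|19)=+1, (8|19)=-1; (−1)^{1·3·9}·(+1)^3·(-1)^1 = +1.
v=2: v_2(a)=5, v_2(b)=15; units ≡ 3, 1 (mod 8); ε·ε+αω+βω = 1·0+5·0+15·1 ≡ 1  ⇒  (a,b)_2 = -1.
|Ram(-660858, 418)| = 4, even; anisotropic at {2, 11, 17, 31}.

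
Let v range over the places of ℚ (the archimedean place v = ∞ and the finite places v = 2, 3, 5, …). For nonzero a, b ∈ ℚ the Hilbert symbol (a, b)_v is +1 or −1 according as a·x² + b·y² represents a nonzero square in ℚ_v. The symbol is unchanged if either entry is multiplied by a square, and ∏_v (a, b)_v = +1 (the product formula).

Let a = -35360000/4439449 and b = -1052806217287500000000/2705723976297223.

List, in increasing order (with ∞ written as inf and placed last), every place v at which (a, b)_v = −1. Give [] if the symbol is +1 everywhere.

Mod squares: a ≡ -221, b ≡ -23205. Check v ∈ {∞, 2, 3, 5, 7, 13, 17, 31, 43}.
v=3: a=3^0·(≡1), b=3^3·(≡2) mod 3; (1|3)=+1, (2|3)=-1; (−1)^{0·3·1}·(+1)^3·(-1)^0 = +1.
v=13: a=13^1·(≡3), b=13^3·(≡9) mod 13; (3|13)=+1, (9|13)=+1; (−1)^{1·3·6}·(+1)^3·(+1)^1 = +1.
v=43: a=43^-2·(≡22), b=43^-4·(≡15) mod 43; (22|43)=-1, (15|43)=+1; (−1)^{-2·-4·21}·(-1)^-4·(+1)^-2 = +1.
v=31: a=31^0·(≡26), b=31^-2·(≡28) mod 31; (26|31)=-1, (28|31)=+1; (−1)^{0·-2·15}·(-1)^-2·(+1)^0 = +1.
v=∞: -221 < 0 and -23205 < 0  ⇒  (a,b)_∞ = -1.
v=2: v_2(a)=8, v_2(b)=8; units ≡ 3, 3 (mod 8); ε·ε+αω+βω = 1·1+8·1+8·1 ≡ 1  ⇒  (a,b)_2 = -1.
v=17: a=17^1·(≡1), b=17^5·(≡11) mod 17; (1|17)=+1, (11|17)=-1; (−1)^{1·5·8}·(+1)^5·(-1)^1 = -1.
v=5: a=5^4·(≡1), b=5^11·(≡4) mod 5; (1|5)=+1, (4|5)=+1; (−1)^{4·11·2}·(+1)^11·(+1)^4 = +1.
v=7: a=7^-4·(≡3), b=7^-7·(≡5) mod 7; (3|7)=-1, (5|7)=-1; (−1)^{-4·-7·3}·(-1)^-7·(-1)^-4 = -1.
Ram(-221, -23205) = {2, 7, 17, ∞}; no ℚ_2-point on the conic.

[2, 7, 17, inf]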